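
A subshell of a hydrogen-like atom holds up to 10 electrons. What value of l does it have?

2(2l+1) = 10 ⇒ 2l+1 = 5 ⇒ l = 2.

l = 2 (d)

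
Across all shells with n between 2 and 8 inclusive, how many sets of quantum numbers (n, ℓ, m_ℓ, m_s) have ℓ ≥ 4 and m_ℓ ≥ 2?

80

Per-shell orbital counts meeting the constraint:
n=5 → 3; n=6 → 7; n=7 → 12; n=8 → 18.
Orbitals: 3 + 7 + 12 + 18 = 40. Including both spin states (m_s = ±1/2) gives 2 × 40 = 80 states.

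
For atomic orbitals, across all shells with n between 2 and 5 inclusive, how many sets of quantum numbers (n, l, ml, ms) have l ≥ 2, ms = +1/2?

Per-shell orbital counts meeting the constraint:
n=3 → 5; n=4 → 12; n=5 → 21.
Orbitals: 5 + 12 + 21 = 38. With ms fixed to +1/2 there is one state per orbital, so 38 states.

38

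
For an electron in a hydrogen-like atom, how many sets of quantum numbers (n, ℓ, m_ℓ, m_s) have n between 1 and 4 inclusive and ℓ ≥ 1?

For each n in the range, tally the orbitals obeying ℓ ≥ 1:
n=2 → 3; n=3 → 8; n=4 → 15.
Orbitals: 3 + 8 + 15 = 26. Including both spin states (m_s = ±1/2) gives 2 × 26 = 52 states.

52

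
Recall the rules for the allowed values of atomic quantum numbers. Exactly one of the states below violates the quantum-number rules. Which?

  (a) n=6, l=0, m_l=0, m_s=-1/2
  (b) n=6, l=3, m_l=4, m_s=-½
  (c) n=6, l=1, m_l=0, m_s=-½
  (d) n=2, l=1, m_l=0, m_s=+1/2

(b) has |m_l| = 4 > l = 3, violating −l ≤ m_l ≤ l.
The remaining sets (a), (c), (d) satisfy all four rules.

(b)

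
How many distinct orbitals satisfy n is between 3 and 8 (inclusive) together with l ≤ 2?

54

Per-shell orbital counts meeting the constraint:
n=3 → 9; n=4 → 9; n=5 → 9; n=6 → 9; n=7 → 9; n=8 → 9.
Total orbitals: 9 + 9 + 9 + 9 + 9 + 9 = 54.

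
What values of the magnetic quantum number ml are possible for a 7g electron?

-4, -3, -2, -1, 0, 1, 2, 3, 4

The 7g subshell has l = 4, and ml takes every integer from −l to +l. With l = 4 that gives the 9 values -4, -3, -2, -1, 0, 1, 2, 3, 4.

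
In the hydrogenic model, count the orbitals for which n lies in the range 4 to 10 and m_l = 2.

Treat each shell separately and count matching orbitals:
n=4 → 2; n=5 → 3; n=6 → 4; n=7 → 5; n=8 → 6; n=9 → 7; n=10 → 8.
Total orbitals: 2 + 3 + 4 + 5 + 6 + 7 + 8 = 35.

35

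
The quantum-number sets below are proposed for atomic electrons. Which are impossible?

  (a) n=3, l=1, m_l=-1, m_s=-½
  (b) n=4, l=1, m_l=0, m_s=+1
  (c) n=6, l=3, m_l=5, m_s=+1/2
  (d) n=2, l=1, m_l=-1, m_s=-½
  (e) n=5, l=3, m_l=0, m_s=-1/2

(b) and (c)

(b) has m_s = +1, but an electron's spin must be ±1/2.
(c) has |m_l| = 5 > l = 3, violating −l ≤ m_l ≤ l.
The remaining sets (a), (d), (e) satisfy all four rules.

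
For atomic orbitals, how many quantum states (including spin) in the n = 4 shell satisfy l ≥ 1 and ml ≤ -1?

Per l-value: l=1 → 1; l=2 → 2; l=3 → 3.
Orbitals: 1 + 2 + 3 = 6. Each orbital carries two spin states, so 6 × 2 = 12 states.

12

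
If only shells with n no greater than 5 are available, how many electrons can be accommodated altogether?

Total orbitals = 1² + 2² + 3² + 4² + 5² = 55. Doubling for spin gives 110 electrons.

110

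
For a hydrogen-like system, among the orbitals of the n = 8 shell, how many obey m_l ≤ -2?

21

With n = 8 the allowed l are 0, 1, …, 7.
Per l-value: l=2 → 1; l=3 → 2; l=4 → 3; l=5 → 4; l=6 → 5; l=7 → 6.
Total orbitals: 1 + 2 + 3 + 4 + 5 + 6 = 21.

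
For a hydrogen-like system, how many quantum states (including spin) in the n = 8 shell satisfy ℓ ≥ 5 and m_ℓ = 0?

Go through ℓ = 0, …, 7 (the values permitted for n = 8).
The (ℓ, m_ℓ) pairs meeting ℓ ≥ 5 and m_ℓ = 0 give: ℓ=5 → 1; ℓ=6 → 1; ℓ=7 → 1.
Orbitals: 1 + 1 + 1 = 3. Each orbital carries two spin states, so 3 × 2 = 6 states.

6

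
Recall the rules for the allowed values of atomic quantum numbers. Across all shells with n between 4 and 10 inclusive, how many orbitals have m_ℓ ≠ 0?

Go shell by shell, enumerating (ℓ, m_ℓ) with m_ℓ ≠ 0:
n=4 → 12; n=5 → 20; n=6 → 30; n=7 → 42; n=8 → 56; n=9 → 72; n=10 → 90.
Total orbitals: 12 + 20 + 30 + 42 + 56 + 72 + 90 = 322.

322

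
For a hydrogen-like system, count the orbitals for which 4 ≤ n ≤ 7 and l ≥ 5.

35

Per-shell orbital counts meeting the constraint:
n=6 → 11; n=7 → 24.
Total orbitals: 11 + 24 = 35.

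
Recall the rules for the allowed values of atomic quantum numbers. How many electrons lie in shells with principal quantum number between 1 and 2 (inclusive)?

Shell n has n² orbitals: 1²=1 + 2²=4 = 5 orbitals.
Two spin states per orbital: 2 × 5 = 10 electrons.

10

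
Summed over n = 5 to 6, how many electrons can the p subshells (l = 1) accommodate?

A p subshell (l = 1) exists for every n ≥ 2, so shells n = 5, 6 each contribute one — 2 subshells.
Since each p subshell holds 2(2·1+1) = 6 electrons, the total is 2 × 6 = 12.

12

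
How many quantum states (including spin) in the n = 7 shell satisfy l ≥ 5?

Go through l = 0, …, 6 (the values permitted for n = 7).
The (l, ml) pairs meeting l ≥ 5 give: l=5 → 11; l=6 → 13.
Orbitals: 11 + 13 = 24. Each orbital carries two spin states, so 24 × 2 = 48 states.

48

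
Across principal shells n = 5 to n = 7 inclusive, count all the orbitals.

Shell n has n² orbitals: 5²=25 + 6²=36 + 7²=49 = 110 orbitals.

110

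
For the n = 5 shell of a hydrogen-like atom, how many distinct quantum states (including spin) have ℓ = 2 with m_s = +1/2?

Per ℓ-value: ℓ=2 → 5.
Orbitals: 5. With m_s fixed to a single value there is one state per orbital, giving 5 states.

5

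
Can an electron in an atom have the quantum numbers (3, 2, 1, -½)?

Allowed

n = 3 is a positive integer. l = 2 satisfies 0 ≤ l ≤ n−1 = 2. m_l = 1 lies in the range −l … +l (here −2 … 2). m_s = -1/2 is one of ±1/2.
All four constraints are satisfied.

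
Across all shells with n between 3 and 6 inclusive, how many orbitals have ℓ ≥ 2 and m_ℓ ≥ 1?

30

For each n in the range, tally the orbitals obeying ℓ ≥ 2 and m_ℓ ≥ 1:
n=3 → 2; n=4 → 5; n=5 → 9; n=6 → 14.
Total orbitals: 2 + 5 + 9 + 14 = 30.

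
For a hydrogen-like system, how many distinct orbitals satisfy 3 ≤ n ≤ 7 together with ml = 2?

Treat each shell separately and count matching orbitals:
n=3 → 1; n=4 → 2; n=5 → 3; n=6 → 4; n=7 → 5.
Total orbitals: 1 + 2 + 3 + 4 + 5 = 15.

15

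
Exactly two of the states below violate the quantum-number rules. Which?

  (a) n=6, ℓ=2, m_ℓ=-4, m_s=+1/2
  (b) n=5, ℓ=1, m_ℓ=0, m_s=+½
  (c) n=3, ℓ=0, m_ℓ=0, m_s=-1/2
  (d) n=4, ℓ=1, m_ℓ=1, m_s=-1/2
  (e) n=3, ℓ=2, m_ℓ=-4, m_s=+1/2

(a) has |m_ℓ| = 4 > ℓ = 2, violating −ℓ ≤ m_ℓ ≤ ℓ.
(e) has |m_ℓ| = 4 > ℓ = 2, violating −ℓ ≤ m_ℓ ≤ ℓ.
The remaining sets (b), (c), (d) satisfy all four rules.

(a) and (e)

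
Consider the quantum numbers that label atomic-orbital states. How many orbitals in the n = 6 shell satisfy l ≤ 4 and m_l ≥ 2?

With n = 6 the allowed l are 0, 1, …, 5.
Per l-value: l=2 → 1; l=3 → 2; l=4 → 3.
Total orbitals: 1 + 2 + 3 = 6.

6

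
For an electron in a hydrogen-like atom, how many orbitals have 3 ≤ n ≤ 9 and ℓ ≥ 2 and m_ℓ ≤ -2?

84

Count contributing orbitals for each principal shell:
n=3 → 1; n=4 → 3; n=5 → 6; n=6 → 10; n=7 → 15; n=8 → 21; n=9 → 28.
Total orbitals: 1 + 3 + 6 + 10 + 15 + 21 + 28 = 84.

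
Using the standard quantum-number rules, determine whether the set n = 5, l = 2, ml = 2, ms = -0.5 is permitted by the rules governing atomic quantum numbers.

Valid

n = 5 is a positive integer. l = 2 satisfies 0 ≤ l ≤ n−1 = 4. ml = 2 lies in the range −l … +l (here −2 … 2). ms = -1/2 is one of ±1/2.
All four constraints are satisfied.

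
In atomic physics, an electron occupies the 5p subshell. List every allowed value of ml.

-1, 0, 1

The 5p subshell has l = 1, and ml takes every integer from −l to +l. With l = 1 that gives the 3 values -1, 0, 1.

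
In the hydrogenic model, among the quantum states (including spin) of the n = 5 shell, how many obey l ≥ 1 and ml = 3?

Go through l = 0, …, 4 (the values permitted for n = 5).
Per l-value: l=3 → 1; l=4 → 1.
Orbitals: 1 + 1 = 2. Each orbital carries two spin states, so 2 × 2 = 4 states.

4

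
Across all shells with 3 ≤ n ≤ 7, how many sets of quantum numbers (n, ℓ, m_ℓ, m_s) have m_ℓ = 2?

For each n in the range, tally the orbitals obeying m_ℓ = 2:
n=3 → 1; n=4 → 2; n=5 → 3; n=6 → 4; n=7 → 5.
Orbitals: 1 + 2 + 3 + 4 + 5 = 15. Including both spin states (m_s = ±1/2) gives 2 × 15 = 30 states.

30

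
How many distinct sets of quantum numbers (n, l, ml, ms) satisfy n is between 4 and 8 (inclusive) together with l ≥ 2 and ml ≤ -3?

70

Go shell by shell, enumerating (l, ml) with l ≥ 2 and ml ≤ -3:
n=4 → 1; n=5 → 3; n=6 → 6; n=7 → 10; n=8 → 15.
Orbitals: 1 + 3 + 6 + 10 + 15 = 35. Including both spin states (ms = ±1/2) gives 2 × 35 = 70 states.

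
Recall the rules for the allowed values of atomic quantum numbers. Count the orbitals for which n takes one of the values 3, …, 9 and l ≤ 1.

Go shell by shell, enumerating (l, m_l) with l ≤ 1:
n=3 → 4; n=4 → 4; n=5 → 4; n=6 → 4; n=7 → 4; n=8 → 4; n=9 → 4.
Total orbitals: 4 + 4 + 4 + 4 + 4 + 4 + 4 = 28.

28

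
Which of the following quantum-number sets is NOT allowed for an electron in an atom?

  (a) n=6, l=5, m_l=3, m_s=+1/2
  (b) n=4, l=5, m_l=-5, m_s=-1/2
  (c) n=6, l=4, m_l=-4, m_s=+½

(b)

(b) has l = 5 ≥ n = 4, violating 0 ≤ l ≤ n−1.
The remaining sets (a), (c) satisfy all four rules.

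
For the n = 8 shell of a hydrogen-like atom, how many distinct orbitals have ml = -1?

The (l, ml) pairs meeting ml = -1 give: l=1 → 1; l=2 → 1; l=3 → 1; l=4 → 1; l=5 → 1; l=6 → 1; l=7 → 1.
Total orbitals: 1 + 1 + 1 + 1 + 1 + 1 + 1 = 7.

7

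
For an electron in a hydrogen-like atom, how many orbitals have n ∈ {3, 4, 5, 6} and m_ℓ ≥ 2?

For each n in the range, tally the orbitals obeying m_ℓ ≥ 2:
n=3 → 1; n=4 → 3; n=5 → 6; n=6 → 10.
Total orbitals: 1 + 3 + 6 + 10 = 20.

20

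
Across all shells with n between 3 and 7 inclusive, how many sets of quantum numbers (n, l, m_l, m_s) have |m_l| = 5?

12

For each n in the range, tally the orbitals obeying |m_l| = 5:
n=6 → 2; n=7 → 4.
Orbitals: 2 + 4 = 6. Including both spin states (m_s = ±1/2) gives 2 × 6 = 12 states.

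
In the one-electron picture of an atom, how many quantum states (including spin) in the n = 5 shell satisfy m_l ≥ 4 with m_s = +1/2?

The n = 5 shell has l = 0 through 4; check each.
Contributions: l=4 → 1.
Orbitals: 1. With m_s fixed to a single value there is one state per orbital, giving 1 state.

1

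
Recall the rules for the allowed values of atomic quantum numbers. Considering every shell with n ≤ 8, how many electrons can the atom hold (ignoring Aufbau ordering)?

408

Total orbitals = 1² + 2² + 3² + 4² + 5² + 6² + 7² + 8² = 204. Doubling for spin gives 408 electrons.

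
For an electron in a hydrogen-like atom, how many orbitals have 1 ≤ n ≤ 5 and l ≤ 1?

17

Go shell by shell, enumerating (l, ml) with l ≤ 1:
n=1 → 1; n=2 → 4; n=3 → 4; n=4 → 4; n=5 → 4.
Total orbitals: 1 + 4 + 4 + 4 + 4 = 17.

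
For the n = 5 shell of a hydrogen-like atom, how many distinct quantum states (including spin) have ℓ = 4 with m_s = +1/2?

9

For n = 5, ℓ ranges over 0 … 4.
Contributions: ℓ=4 → 9.
Orbitals: 9. With m_s fixed to a single value there is one state per orbital, giving 9 states.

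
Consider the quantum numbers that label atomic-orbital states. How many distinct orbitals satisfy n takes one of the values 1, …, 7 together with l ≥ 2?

115

For each n in the range, tally the orbitals obeying l ≥ 2:
n=3 → 5; n=4 → 12; n=5 → 21; n=6 → 32; n=7 → 45.
Total orbitals: 5 + 12 + 21 + 32 + 45 = 115.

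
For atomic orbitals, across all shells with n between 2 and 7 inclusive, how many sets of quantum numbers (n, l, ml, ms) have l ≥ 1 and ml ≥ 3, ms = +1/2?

20

Work shell by shell — for each n, count the (l, ml) pairs that satisfy l ≥ 1 and ml ≥ 3:
n=4 → 1; n=5 → 3; n=6 → 6; n=7 → 10.
Orbitals: 1 + 3 + 6 + 10 = 20. With ms fixed to +1/2 there is one state per orbital, so 20 states.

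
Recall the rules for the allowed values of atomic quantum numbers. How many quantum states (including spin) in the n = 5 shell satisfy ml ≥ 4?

For n = 5, l ranges over 0 … 4.
Contributions: l=4 → 1.
Orbitals: 1. Each orbital carries two spin states, so 1 × 2 = 2 states.

2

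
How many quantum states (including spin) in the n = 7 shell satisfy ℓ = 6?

26

Per ℓ-value: ℓ=6 → 13.
Orbitals: 13. Each orbital carries two spin states, so 13 × 2 = 26 states.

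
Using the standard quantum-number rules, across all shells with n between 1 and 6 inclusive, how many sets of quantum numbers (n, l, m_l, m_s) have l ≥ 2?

140

For each n in the range, tally the orbitals obeying l ≥ 2:
n=3 → 5; n=4 → 12; n=5 → 21; n=6 → 32.
Orbitals: 5 + 12 + 21 + 32 = 70. Including both spin states (m_s = ±1/2) gives 2 × 70 = 140 states.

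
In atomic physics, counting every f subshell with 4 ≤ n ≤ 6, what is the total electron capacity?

An f subshell (l = 3) exists for every n ≥ 4, so shells n = 4, 5, 6 each contribute one — 3 subshells.
Since each f subshell holds 2(2·3+1) = 14 electrons, the total is 3 × 14 = 42.

42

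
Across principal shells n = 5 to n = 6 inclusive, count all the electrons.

122

Shell n has n² orbitals: 5²=25 + 6²=36 = 61 orbitals.
Two spin states per orbital: 2 × 61 = 122 electrons.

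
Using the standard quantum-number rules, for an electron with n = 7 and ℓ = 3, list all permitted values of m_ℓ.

-3, -2, -1, 0, 1, 2, 3

m_ℓ takes every integer from −ℓ to +ℓ. With ℓ = 3 that gives the 7 values -3, -2, -1, 0, 1, 2, 3.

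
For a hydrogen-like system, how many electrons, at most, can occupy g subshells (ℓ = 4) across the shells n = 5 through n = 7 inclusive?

A g subshell (ℓ = 4) exists for every n ≥ 5, so shells n = 5, 6, 7 each contribute one — 3 subshells.
Since each g subshell holds 2(2·4+1) = 18 electrons, the total is 3 × 18 = 54.

54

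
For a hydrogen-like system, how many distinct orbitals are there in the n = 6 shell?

36

The n = 6 shell contains n² = 6² = 36 orbitals.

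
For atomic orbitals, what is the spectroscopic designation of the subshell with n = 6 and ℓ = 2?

ℓ = 2 corresponds to the letter 'd', so the subshell is 6d.

6d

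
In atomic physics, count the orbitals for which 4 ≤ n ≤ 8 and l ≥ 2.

170

Per-shell orbital counts meeting the constraint:
n=4 → 12; n=5 → 21; n=6 → 32; n=7 → 45; n=8 → 60.
Total orbitals: 12 + 21 + 32 + 45 + 60 = 170.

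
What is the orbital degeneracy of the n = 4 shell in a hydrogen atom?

16

The n = 4 shell contains n² = 4² = 16 orbitals.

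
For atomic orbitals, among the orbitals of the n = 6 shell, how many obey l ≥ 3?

The (l, m_l) pairs meeting l ≥ 3 give: l=3 → 7; l=4 → 9; l=5 → 11.
Total orbitals: 7 + 9 + 11 = 27.

27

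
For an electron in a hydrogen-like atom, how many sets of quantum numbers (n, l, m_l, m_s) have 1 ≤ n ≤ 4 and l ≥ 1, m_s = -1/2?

Go shell by shell, enumerating (l, m_l) with l ≥ 1:
n=2 → 3; n=3 → 8; n=4 → 15.
Orbitals: 3 + 8 + 15 = 26. With m_s fixed to -1/2 there is one state per orbital, so 26 states.

26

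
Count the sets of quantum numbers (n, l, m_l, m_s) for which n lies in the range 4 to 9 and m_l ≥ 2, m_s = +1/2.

83

Count contributing orbitals for each principal shell:
n=4 → 3; n=5 → 6; n=6 → 10; n=7 → 15; n=8 → 21; n=9 → 28.
Orbitals: 3 + 6 + 10 + 15 + 21 + 28 = 83. With m_s fixed to +1/2 there is one state per orbital, so 83 states.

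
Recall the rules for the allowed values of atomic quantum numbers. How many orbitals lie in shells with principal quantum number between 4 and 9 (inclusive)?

Shell n has n² orbitals: 4²=16 + 5²=25 + 6²=36 + 7²=49 + 8²=64 + 9²=81 = 271 orbitals.

271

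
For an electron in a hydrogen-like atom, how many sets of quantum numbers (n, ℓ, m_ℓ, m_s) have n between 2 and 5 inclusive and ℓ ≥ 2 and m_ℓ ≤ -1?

Per-shell orbital counts meeting the constraint:
n=3 → 2; n=4 → 5; n=5 → 9.
Orbitals: 2 + 5 + 9 = 16. Including both spin states (m_s = ±1/2) gives 2 × 16 = 32 states.

32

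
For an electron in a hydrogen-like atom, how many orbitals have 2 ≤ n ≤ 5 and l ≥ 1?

50

For each n in the range, tally the orbitals obeying l ≥ 1:
n=2 → 3; n=3 → 8; n=4 → 15; n=5 → 24.
Total orbitals: 3 + 8 + 15 + 24 = 50.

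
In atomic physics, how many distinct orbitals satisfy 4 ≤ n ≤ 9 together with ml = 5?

Count contributing orbitals for each principal shell:
n=6 → 1; n=7 → 2; n=8 → 3; n=9 → 4.
Total orbitals: 1 + 2 + 3 + 4 = 10.

10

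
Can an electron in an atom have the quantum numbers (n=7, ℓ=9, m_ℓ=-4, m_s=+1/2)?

The orbital quantum number must satisfy 0 ≤ ℓ ≤ n−1. With n = 7 the allowed ℓ values are 0, 1, 2, 3, 4, 5, 6, so ℓ = 9 is out of range.

Invalid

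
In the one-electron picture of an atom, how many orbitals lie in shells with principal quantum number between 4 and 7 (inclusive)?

Shell n has n² orbitals: 4²=16 + 5²=25 + 6²=36 + 7²=49 = 126 orbitals.

126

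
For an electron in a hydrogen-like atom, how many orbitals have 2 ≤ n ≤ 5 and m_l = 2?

Work shell by shell — for each n, count the (l, m_l) pairs that satisfy m_l = 2:
n=3 → 1; n=4 → 2; n=5 → 3.
Total orbitals: 1 + 2 + 3 = 6.

6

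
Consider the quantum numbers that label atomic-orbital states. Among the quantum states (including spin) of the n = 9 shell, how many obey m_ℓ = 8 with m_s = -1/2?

With n = 9 the allowed ℓ are 0, 1, …, 8.
Per ℓ-value: ℓ=8 → 1.
Orbitals: 1. With m_s fixed to a single value there is one state per orbital, giving 1 state.

1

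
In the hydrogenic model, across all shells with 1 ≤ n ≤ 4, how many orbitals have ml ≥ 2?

4

Per-shell orbital counts meeting the constraint:
n=3 → 1; n=4 → 3.
Total orbitals: 1 + 3 = 4.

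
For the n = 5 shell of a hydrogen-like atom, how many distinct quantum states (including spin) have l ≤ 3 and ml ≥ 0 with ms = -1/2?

10

For n = 5, l ranges over 0 … 4.
Per l-value: l=0 → 1; l=1 → 2; l=2 → 3; l=3 → 4.
Orbitals: 1 + 2 + 3 + 4 = 10. With ms fixed to a single value there is one state per orbital, giving 10 states.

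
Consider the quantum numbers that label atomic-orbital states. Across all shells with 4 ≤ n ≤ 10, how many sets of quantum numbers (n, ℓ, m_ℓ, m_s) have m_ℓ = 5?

Per-shell orbital counts meeting the constraint:
n=6 → 1; n=7 → 2; n=8 → 3; n=9 → 4; n=10 → 5.
Orbitals: 1 + 2 + 3 + 4 + 5 = 15. Including both spin states (m_s = ±1/2) gives 2 × 15 = 30 states.

30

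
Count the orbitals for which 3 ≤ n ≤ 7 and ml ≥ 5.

Go shell by shell, enumerating (l, ml) with ml ≥ 5:
n=6 → 1; n=7 → 3.
Total orbitals: 1 + 3 = 4.

4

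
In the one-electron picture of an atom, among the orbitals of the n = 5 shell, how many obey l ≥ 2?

21

Go through l = 0, …, 4 (the values permitted for n = 5).
The (l, ml) pairs meeting l ≥ 2 give: l=2 → 5; l=3 → 7; l=4 → 9.
Total orbitals: 5 + 7 + 9 = 21.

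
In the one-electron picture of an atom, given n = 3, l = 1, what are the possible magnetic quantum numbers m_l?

-1, 0, 1

m_l takes every integer from −l to +l. With l = 1 that gives the 3 values -1, 0, 1.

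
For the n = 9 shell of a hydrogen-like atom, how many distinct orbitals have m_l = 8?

1

Orbitals with m_l = 8, by l: l=8 → 1.
Total orbitals: 1.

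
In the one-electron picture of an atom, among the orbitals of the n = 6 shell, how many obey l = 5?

11

Contributions: l=5 → 11.
Total orbitals: 11.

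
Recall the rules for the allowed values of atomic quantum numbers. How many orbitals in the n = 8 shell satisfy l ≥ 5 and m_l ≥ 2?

For n = 8, l ranges over 0 … 7.
Contributions: l=5 → 4; l=6 → 5; l=7 → 6.
Total orbitals: 4 + 5 + 6 = 15.

15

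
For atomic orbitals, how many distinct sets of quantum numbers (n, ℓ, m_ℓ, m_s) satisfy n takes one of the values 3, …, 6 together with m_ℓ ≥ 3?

20

Work shell by shell — for each n, count the (ℓ, m_ℓ) pairs that satisfy m_ℓ ≥ 3:
n=4 → 1; n=5 → 3; n=6 → 6.
Orbitals: 1 + 3 + 6 = 10. Including both spin states (m_s = ±1/2) gives 2 × 10 = 20 states.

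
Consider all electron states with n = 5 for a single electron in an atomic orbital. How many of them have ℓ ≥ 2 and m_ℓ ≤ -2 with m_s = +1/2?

6

The n = 5 shell has ℓ = 0 through 4; check each.
Orbitals with ℓ ≥ 2 and m_ℓ ≤ -2, by ℓ: ℓ=2 → 1; ℓ=3 → 2; ℓ=4 → 3.
Orbitals: 1 + 2 + 3 = 6. With m_s fixed to a single value there is one state per orbital, giving 6 states.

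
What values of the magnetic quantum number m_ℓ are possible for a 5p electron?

-1, 0, 1

The 5p subshell has ℓ = 1, and m_ℓ takes every integer from −ℓ to +ℓ. With ℓ = 1 that gives the 3 values -1, 0, 1.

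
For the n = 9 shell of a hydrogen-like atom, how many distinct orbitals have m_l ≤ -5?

With n = 9 the allowed l are 0, 1, …, 8.
The (l, m_l) pairs meeting m_l ≤ -5 give: l=5 → 1; l=6 → 2; l=7 → 3; l=8 → 4.
Total orbitals: 1 + 2 + 3 + 4 = 10.

10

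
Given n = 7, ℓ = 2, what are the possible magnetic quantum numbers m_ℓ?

m_ℓ takes every integer from −ℓ to +ℓ. With ℓ = 2 that gives the 5 values -2, -1, 0, 1, 2.

-2, -1, 0, 1, 2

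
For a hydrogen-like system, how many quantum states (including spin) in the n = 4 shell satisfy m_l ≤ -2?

For n = 4, l ranges over 0 … 3.
Contributions: l=2 → 1; l=3 → 2.
Orbitals: 1 + 2 = 3. Each orbital carries two spin states, so 3 × 2 = 6 states.

6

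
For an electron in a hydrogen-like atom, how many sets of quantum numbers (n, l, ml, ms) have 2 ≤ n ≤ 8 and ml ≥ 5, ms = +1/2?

10

Count contributing orbitals for each principal shell:
n=6 → 1; n=7 → 3; n=8 → 6.
Orbitals: 1 + 3 + 6 = 10. With ms fixed to +1/2 there is one state per orbital, so 10 states.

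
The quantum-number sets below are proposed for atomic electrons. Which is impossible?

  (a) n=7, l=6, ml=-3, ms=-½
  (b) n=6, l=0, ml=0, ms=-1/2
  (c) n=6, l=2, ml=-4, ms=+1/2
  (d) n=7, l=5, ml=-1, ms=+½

(c)

(c) has |ml| = 4 > l = 2, violating −l ≤ ml ≤ l.
The remaining sets (a), (b), (d) satisfy all four rules.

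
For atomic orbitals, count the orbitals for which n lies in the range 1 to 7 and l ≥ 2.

For each n in the range, tally the orbitals obeying l ≥ 2:
n=3 → 5; n=4 → 12; n=5 → 21; n=6 → 32; n=7 → 45.
Total orbitals: 5 + 12 + 21 + 32 + 45 = 115.

115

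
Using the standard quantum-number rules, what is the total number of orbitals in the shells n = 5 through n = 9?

255

Shell n has n² orbitals: 5²=25 + 6²=36 + 7²=49 + 8²=64 + 9²=81 = 255 orbitals.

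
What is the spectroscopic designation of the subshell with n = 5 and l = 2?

l = 2 corresponds to the letter 'd', so the subshell is 5d.

5d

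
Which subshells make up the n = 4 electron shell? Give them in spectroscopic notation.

4s, 4p, 4d, 4f

For n = 4, l runs from 0 to 3. In spectroscopic notation l = 0,1,2,… ↔ s,p,d,f,g,h,i, so the subshells are 4s, 4p, 4d, 4f.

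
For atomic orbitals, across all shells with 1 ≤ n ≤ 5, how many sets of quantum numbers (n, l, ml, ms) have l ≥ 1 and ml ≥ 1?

Count contributing orbitals for each principal shell:
n=2 → 1; n=3 → 3; n=4 → 6; n=5 → 10.
Orbitals: 1 + 3 + 6 + 10 = 20. Including both spin states (ms = ±1/2) gives 2 × 20 = 40 states.

40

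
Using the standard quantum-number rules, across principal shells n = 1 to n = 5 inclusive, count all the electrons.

110

Shell n has n² orbitals: 1²=1 + 2²=4 + 3²=9 + 4²=16 + 5²=25 = 55 orbitals.
Two spin states per orbital: 2 × 55 = 110 electrons.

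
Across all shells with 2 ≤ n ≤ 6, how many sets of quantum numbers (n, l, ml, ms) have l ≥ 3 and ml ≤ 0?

Treat each shell separately and count matching orbitals:
n=4 → 4; n=5 → 9; n=6 → 15.
Orbitals: 4 + 9 + 15 = 28. Including both spin states (ms = ±1/2) gives 2 × 28 = 56 states.

56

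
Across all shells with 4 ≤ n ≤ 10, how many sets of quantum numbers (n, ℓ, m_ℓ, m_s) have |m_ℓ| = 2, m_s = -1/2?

Work shell by shell — for each n, count the (ℓ, m_ℓ) pairs that satisfy |m_ℓ| = 2:
n=4 → 4; n=5 → 6; n=6 → 8; n=7 → 10; n=8 → 12; n=9 → 14; n=10 → 16.
Orbitals: 4 + 6 + 8 + 10 + 12 + 14 + 16 = 70. With m_s fixed to -1/2 there is one state per orbital, so 70 states.

70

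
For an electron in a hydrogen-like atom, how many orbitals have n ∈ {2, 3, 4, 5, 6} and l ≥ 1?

For each n in the range, tally the orbitals obeying l ≥ 1:
n=2 → 3; n=3 → 8; n=4 → 15; n=5 → 24; n=6 → 35.
Total orbitals: 3 + 8 + 15 + 24 + 35 = 85.

85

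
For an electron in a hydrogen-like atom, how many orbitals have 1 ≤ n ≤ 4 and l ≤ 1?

13

Count contributing orbitals for each principal shell:
n=1 → 1; n=2 → 4; n=3 → 4; n=4 → 4.
Total orbitals: 1 + 4 + 4 + 4 = 13.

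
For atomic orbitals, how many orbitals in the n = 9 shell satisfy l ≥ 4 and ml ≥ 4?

For n = 9, l ranges over 0 … 8.
Orbitals with l ≥ 4 and ml ≥ 4, by l: l=4 → 1; l=5 → 2; l=6 → 3; l=7 → 4; l=8 → 5.
Total orbitals: 1 + 2 + 3 + 4 + 5 = 15.

15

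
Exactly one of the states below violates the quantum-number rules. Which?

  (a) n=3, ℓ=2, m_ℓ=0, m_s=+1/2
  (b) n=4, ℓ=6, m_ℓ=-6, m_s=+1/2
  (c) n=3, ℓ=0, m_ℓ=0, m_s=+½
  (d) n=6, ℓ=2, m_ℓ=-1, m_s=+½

(b)

(b) has ℓ = 6 ≥ n = 4, violating 0 ≤ ℓ ≤ n−1.
The remaining sets (a), (c), (d) satisfy all four rules.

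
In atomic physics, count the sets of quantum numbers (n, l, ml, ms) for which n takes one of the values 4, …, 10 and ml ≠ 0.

Per-shell orbital counts meeting the constraint:
n=4 → 12; n=5 → 20; n=6 → 30; n=7 → 42; n=8 → 56; n=9 → 72; n=10 → 90.
Orbitals: 12 + 20 + 30 + 42 + 56 + 72 + 90 = 322. Including both spin states (ms = ±1/2) gives 2 × 322 = 644 states.

644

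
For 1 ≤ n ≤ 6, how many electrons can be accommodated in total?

Total orbitals = 1² + 2² + 3² + 4² + 5² + 6² = 91. Doubling for spin gives 182 electrons.

182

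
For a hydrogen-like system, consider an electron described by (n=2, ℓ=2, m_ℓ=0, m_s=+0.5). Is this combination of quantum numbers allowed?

The orbital quantum number must satisfy 0 ≤ ℓ ≤ n−1. With n = 2 the allowed ℓ values are 0, 1, so ℓ = 2 is out of range.

No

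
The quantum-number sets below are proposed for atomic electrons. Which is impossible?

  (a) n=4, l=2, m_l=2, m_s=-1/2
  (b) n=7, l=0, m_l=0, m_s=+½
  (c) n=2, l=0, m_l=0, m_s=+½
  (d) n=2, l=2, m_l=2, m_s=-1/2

(d) has l = 2 ≥ n = 2, violating 0 ≤ l ≤ n−1.
The remaining sets (a), (b), (c) satisfy all four rules.

(d)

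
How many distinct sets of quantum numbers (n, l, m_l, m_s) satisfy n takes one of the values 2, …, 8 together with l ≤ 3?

Count contributing orbitals for each principal shell:
n=2 → 4; n=3 → 9; n=4 → 16; n=5 → 16; n=6 → 16; n=7 → 16; n=8 → 16.
Orbitals: 4 + 9 + 16 + 16 + 16 + 16 + 16 = 93. Including both spin states (m_s = ±1/2) gives 2 × 93 = 186 states.

186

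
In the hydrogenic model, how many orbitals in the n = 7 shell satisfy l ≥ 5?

For n = 7, l ranges over 0 … 6.
The (l, ml) pairs meeting l ≥ 5 give: l=5 → 11; l=6 → 13.
Total orbitals: 11 + 13 = 24.

24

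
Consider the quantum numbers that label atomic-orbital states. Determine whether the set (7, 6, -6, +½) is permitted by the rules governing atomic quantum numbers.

n = 7 is a positive integer. ℓ = 6 satisfies 0 ≤ ℓ ≤ n−1 = 6. m_ℓ = -6 lies in the range −ℓ … +ℓ (here −6 … 6). m_s = +1/2 is one of ±1/2.
All four constraints are satisfied.

Allowed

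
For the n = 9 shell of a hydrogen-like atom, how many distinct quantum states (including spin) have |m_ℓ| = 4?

Go through ℓ = 0, …, 8 (the values permitted for n = 9).
The (ℓ, m_ℓ) pairs meeting |m_ℓ| = 4 give: ℓ=4 → 2; ℓ=5 → 2; ℓ=6 → 2; ℓ=7 → 2; ℓ=8 → 2.
Orbitals: 2 + 2 + 2 + 2 + 2 = 10. Each orbital carries two spin states, so 10 × 2 = 20 states.

20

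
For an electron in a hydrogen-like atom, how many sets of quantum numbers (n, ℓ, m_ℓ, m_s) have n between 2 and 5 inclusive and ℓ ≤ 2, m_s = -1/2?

31

Go shell by shell, enumerating (ℓ, m_ℓ) with ℓ ≤ 2:
n=2 → 4; n=3 → 9; n=4 → 9; n=5 → 9.
Orbitals: 4 + 9 + 9 + 9 = 31. With m_s fixed to -1/2 there is one state per orbital, so 31 states.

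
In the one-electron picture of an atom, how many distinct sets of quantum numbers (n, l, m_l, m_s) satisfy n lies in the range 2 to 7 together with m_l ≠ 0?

Work shell by shell — for each n, count the (l, m_l) pairs that satisfy m_l ≠ 0:
n=2 → 2; n=3 → 6; n=4 → 12; n=5 → 20; n=6 → 30; n=7 → 42.
Orbitals: 2 + 6 + 12 + 20 + 30 + 42 = 112. Including both spin states (m_s = ±1/2) gives 2 × 112 = 224 states.

224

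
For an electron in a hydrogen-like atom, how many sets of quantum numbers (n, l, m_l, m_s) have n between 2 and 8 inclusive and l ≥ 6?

Work shell by shell — for each n, count the (l, m_l) pairs that satisfy l ≥ 6:
n=7 → 13; n=8 → 28.
Orbitals: 13 + 28 = 41. Including both spin states (m_s = ±1/2) gives 2 × 41 = 82 states.

82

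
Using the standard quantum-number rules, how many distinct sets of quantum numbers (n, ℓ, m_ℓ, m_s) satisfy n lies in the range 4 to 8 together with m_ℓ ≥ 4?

For each n in the range, tally the orbitals obeying m_ℓ ≥ 4:
n=5 → 1; n=6 → 3; n=7 → 6; n=8 → 10.
Orbitals: 1 + 3 + 6 + 10 = 20. Including both spin states (m_s = ±1/2) gives 2 × 20 = 40 states.

40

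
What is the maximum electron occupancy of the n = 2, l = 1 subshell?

6

A subshell with l = 1 has 2l+1 = 3 orbitals, each holding 2 electrons (spin ±1/2), so 3 × 2 = 6.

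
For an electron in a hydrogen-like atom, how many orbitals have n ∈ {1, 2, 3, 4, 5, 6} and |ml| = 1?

30

Treat each shell separately and count matching orbitals:
n=2 → 2; n=3 → 4; n=4 → 6; n=5 → 8; n=6 → 10.
Total orbitals: 2 + 4 + 6 + 8 + 10 = 30.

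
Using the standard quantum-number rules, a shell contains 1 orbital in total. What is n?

n² = 1 ⇒ n = 1.

n = 1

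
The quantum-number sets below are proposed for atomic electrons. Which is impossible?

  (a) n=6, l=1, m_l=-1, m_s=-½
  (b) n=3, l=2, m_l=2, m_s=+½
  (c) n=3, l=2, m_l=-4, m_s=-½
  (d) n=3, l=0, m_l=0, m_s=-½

(c)

(c) has |m_l| = 4 > l = 2, violating −l ≤ m_l ≤ l.
The remaining sets (a), (b), (d) satisfy all four rules.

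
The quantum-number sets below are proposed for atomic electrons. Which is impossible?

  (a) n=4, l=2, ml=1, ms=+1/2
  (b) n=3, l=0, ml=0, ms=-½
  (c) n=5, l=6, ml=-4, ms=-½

(c) has l = 6 ≥ n = 5, violating 0 ≤ l ≤ n−1.
The remaining sets (a), (b) satisfy all four rules.

(c)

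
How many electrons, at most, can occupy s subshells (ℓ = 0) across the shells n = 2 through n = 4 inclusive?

An s subshell (ℓ = 0) exists for every n ≥ 1, so shells n = 2, 3, 4 each contribute one — 3 subshells.
Since each s subshell holds 2(2·0+1) = 2 electrons, the total is 3 × 2 = 6.

6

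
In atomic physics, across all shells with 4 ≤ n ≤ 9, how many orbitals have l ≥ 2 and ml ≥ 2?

Work shell by shell — for each n, count the (l, ml) pairs that satisfy l ≥ 2 and ml ≥ 2:
n=4 → 3; n=5 → 6; n=6 → 10; n=7 → 15; n=8 → 21; n=9 → 28.
Total orbitals: 3 + 6 + 10 + 15 + 21 + 28 = 83.

83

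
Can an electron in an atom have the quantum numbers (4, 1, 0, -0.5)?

Yes

n = 4 is a positive integer. l = 1 satisfies 0 ≤ l ≤ n−1 = 3. ml = 0 lies in the range −l … +l (here −1 … 1). ms = -1/2 is one of ±1/2.
All four constraints are satisfied.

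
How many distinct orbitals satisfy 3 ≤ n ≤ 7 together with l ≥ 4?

62

Go shell by shell, enumerating (l, ml) with l ≥ 4:
n=5 → 9; n=6 → 20; n=7 → 33.
Total orbitals: 9 + 20 + 33 = 62.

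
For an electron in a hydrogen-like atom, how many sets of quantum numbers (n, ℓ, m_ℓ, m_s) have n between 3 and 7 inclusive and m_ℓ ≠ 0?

Work shell by shell — for each n, count the (ℓ, m_ℓ) pairs that satisfy m_ℓ ≠ 0:
n=3 → 6; n=4 → 12; n=5 → 20; n=6 → 30; n=7 → 42.
Orbitals: 6 + 12 + 20 + 30 + 42 = 110. Including both spin states (m_s = ±1/2) gives 2 × 110 = 220 states.

220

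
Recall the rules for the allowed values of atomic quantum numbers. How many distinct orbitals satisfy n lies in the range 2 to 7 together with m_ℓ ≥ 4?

Per-shell orbital counts meeting the constraint:
n=5 → 1; n=6 → 3; n=7 → 6.
Total orbitals: 1 + 3 + 6 = 10.

10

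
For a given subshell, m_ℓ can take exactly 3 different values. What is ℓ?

ℓ = 1 (p)

m_ℓ ranges over 2ℓ+1 integers, so 2ℓ+1 = 3 ⇒ ℓ = 1.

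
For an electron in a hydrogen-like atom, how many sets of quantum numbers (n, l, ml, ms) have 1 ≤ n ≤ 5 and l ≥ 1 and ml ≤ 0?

60

Per-shell orbital counts meeting the constraint:
n=2 → 2; n=3 → 5; n=4 → 9; n=5 → 14.
Orbitals: 2 + 5 + 9 + 14 = 30. Including both spin states (ms = ±1/2) gives 2 × 30 = 60 states.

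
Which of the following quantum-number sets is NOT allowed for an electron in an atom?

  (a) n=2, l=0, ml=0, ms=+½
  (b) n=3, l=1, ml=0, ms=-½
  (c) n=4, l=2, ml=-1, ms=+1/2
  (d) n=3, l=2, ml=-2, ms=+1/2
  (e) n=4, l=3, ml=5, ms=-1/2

(e)

(e) has |ml| = 5 > l = 3, violating −l ≤ ml ≤ l.
The remaining sets (a), (b), (c), (d) satisfy all four rules.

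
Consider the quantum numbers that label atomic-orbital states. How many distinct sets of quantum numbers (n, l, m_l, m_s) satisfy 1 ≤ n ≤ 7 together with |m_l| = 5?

Per-shell orbital counts meeting the constraint:
n=6 → 2; n=7 → 4.
Orbitals: 2 + 4 = 6. Including both spin states (m_s = ±1/2) gives 2 × 6 = 12 states.

12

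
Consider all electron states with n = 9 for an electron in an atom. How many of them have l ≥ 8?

With n = 9 the allowed l are 0, 1, …, 8.
The (l, ml) pairs meeting l ≥ 8 give: l=8 → 17.
Orbitals: 17. Each orbital carries two spin states, so 17 × 2 = 34 states.

34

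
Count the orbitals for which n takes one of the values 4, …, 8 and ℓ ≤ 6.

Treat each shell separately and count matching orbitals:
n=4 → 16; n=5 → 25; n=6 → 36; n=7 → 49; n=8 → 49.
Total orbitals: 16 + 25 + 36 + 49 + 49 = 175.

175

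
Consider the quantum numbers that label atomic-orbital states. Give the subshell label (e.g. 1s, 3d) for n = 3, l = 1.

l = 1 corresponds to the letter 'p', so the subshell is 3p.

3p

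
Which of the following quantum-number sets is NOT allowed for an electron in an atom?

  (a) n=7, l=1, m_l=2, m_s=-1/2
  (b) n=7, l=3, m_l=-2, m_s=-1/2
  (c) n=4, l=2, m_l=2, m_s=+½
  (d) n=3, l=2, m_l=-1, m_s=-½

(a)

(a) has |m_l| = 2 > l = 1, violating −l ≤ m_l ≤ l.
The remaining sets (b), (c), (d) satisfy all four rules.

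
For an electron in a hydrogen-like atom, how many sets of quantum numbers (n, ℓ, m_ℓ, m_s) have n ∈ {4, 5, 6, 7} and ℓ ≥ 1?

Count contributing orbitals for each principal shell:
n=4 → 15; n=5 → 24; n=6 → 35; n=7 → 48.
Orbitals: 15 + 24 + 35 + 48 = 122. Including both spin states (m_s = ±1/2) gives 2 × 122 = 244 states.

244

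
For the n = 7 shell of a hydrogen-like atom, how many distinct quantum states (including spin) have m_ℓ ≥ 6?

2

For n = 7, ℓ ranges over 0 … 6.
The (ℓ, m_ℓ) pairs meeting m_ℓ ≥ 6 give: ℓ=6 → 1.
Orbitals: 1. Each orbital carries two spin states, so 1 × 2 = 2 states.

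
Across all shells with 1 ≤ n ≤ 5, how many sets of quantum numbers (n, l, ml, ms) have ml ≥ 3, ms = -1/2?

Go shell by shell, enumerating (l, ml) with ml ≥ 3:
n=4 → 1; n=5 → 3.
Orbitals: 1 + 3 = 4. With ms fixed to -1/2 there is one state per orbital, so 4 states.

4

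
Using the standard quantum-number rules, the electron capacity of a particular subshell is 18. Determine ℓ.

2(2ℓ+1) = 18 ⇒ 2ℓ+1 = 9 ⇒ ℓ = 4.

ℓ = 4 (g)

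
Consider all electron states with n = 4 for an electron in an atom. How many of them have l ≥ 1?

Orbitals with l ≥ 1, by l: l=1 → 3; l=2 → 5; l=3 → 7.
Orbitals: 3 + 5 + 7 = 15. Each orbital carries two spin states, so 15 × 2 = 30 states.

30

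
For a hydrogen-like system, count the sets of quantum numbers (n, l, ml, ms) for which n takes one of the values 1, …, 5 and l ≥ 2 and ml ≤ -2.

For each n in the range, tally the orbitals obeying l ≥ 2 and ml ≤ -2:
n=3 → 1; n=4 → 3; n=5 → 6.
Orbitals: 1 + 3 + 6 = 10. Including both spin states (ms = ±1/2) gives 2 × 10 = 20 states.

20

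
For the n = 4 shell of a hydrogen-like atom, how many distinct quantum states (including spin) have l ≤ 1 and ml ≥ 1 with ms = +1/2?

For n = 4, l ranges over 0 … 3.
The (l, ml) pairs meeting l ≤ 1 and ml ≥ 1 give: l=1 → 1.
Orbitals: 1. With ms fixed to a single value there is one state per orbital, giving 1 state.

1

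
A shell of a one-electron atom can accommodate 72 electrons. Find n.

2n² = 72 ⇒ n² = 36 ⇒ n = 6.

n = 6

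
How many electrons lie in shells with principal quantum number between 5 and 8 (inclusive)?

348

Shell n has n² orbitals: 5²=25 + 6²=36 + 7²=49 + 8²=64 = 174 orbitals.
Two spin states per orbital: 2 × 174 = 348 electrons.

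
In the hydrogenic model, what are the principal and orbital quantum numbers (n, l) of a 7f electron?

n = 7, l = 3

The leading integer gives n = 7; the letter 'f' means l = 3.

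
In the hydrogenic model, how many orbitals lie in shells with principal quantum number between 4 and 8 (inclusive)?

Shell n has n² orbitals: 4²=16 + 5²=25 + 6²=36 + 7²=49 + 8²=64 = 190 orbitals.

190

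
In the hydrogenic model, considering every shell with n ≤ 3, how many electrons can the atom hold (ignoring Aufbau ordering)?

28

Total orbitals = 1² + 2² + 3² = 14. Doubling for spin gives 28 electrons.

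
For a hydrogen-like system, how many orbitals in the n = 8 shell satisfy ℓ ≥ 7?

For n = 8, ℓ ranges over 0 … 7.
The (ℓ, m_ℓ) pairs meeting ℓ ≥ 7 give: ℓ=7 → 15.
Total orbitals: 15.

15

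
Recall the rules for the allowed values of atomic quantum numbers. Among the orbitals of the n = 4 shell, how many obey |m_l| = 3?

With n = 4 the allowed l are 0, 1, …, 3.
The (l, m_l) pairs meeting |m_l| = 3 give: l=3 → 2.
Total orbitals: 2.

2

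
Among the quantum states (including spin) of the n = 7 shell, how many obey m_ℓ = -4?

6

For n = 7, ℓ ranges over 0 … 6.
The (ℓ, m_ℓ) pairs meeting m_ℓ = -4 give: ℓ=4 → 1; ℓ=5 → 1; ℓ=6 → 1.
Orbitals: 1 + 1 + 1 = 3. Each orbital carries two spin states, so 3 × 2 = 6 states.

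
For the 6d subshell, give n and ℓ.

n = 6, ℓ = 2

The leading integer gives n = 6; the letter 'd' means ℓ = 2.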